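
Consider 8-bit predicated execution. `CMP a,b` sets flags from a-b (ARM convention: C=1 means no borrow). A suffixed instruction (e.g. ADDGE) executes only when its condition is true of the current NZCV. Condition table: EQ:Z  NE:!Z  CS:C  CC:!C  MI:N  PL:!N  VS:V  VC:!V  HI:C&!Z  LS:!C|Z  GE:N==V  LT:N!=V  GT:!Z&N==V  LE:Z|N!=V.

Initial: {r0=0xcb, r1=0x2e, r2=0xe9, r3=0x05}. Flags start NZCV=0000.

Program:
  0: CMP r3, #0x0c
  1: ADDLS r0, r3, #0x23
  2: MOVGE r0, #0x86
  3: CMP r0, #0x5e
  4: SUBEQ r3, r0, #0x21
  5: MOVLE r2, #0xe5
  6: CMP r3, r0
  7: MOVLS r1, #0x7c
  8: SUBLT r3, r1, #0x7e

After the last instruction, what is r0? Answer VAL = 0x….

[0] flags=1000 → (cmp)
[1] flags=1000 LS?T → r0=0x28
[2] flags=1000 GE?F → skip
[3] flags=1000 → (cmp)
[4] flags=1000 EQ?F → skip
[5] flags=1000 LE?T → r2=0xe5
[6] flags=1000 → (cmp)
[7] flags=1000 LS?T → r1=0x7c
[8] flags=1000 LT?T → r3=0xfe

VAL = 0x28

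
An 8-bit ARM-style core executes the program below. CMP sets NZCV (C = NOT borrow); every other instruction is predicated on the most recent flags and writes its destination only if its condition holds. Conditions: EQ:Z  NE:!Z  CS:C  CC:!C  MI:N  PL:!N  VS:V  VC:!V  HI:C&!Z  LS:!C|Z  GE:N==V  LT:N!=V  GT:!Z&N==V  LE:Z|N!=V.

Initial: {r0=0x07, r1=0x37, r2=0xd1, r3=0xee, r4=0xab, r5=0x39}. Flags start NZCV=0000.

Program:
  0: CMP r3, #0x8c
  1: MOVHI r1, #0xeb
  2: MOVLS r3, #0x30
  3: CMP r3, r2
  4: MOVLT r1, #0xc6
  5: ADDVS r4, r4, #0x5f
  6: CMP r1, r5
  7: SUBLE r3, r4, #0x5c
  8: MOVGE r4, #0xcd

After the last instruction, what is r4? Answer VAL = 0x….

VAL = 0xab

0: ✓ CMP  NZCV=0010
1: ✓ MOVHI  r1←0xeb
2: · MOVLS
3: ✓ CMP  NZCV=0010
4: · MOVLT
5: · ADDVS
6: ✓ CMP  NZCV=1010
7: ✓ SUBLE  r3←0x4f
8: · MOVGE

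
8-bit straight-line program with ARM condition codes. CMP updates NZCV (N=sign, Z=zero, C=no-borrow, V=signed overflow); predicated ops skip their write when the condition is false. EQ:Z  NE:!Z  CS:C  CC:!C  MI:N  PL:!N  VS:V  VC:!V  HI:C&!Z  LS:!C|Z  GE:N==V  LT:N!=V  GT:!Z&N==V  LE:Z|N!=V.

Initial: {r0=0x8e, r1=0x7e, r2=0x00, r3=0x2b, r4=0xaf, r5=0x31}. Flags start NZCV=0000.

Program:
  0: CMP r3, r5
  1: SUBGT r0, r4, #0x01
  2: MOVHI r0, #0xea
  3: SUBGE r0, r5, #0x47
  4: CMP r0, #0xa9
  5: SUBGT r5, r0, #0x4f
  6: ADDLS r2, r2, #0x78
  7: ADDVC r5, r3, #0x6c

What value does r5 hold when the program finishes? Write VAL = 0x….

VAL = 0x97

0: ✓ CMP  NZCV=1000
1: · SUBGT
2: · MOVHI
3: · SUBGE
4: ✓ CMP  NZCV=1000
5: · SUBGT
6: ✓ ADDLS  r2←0x78
7: ✓ ADDVC  r5←0x97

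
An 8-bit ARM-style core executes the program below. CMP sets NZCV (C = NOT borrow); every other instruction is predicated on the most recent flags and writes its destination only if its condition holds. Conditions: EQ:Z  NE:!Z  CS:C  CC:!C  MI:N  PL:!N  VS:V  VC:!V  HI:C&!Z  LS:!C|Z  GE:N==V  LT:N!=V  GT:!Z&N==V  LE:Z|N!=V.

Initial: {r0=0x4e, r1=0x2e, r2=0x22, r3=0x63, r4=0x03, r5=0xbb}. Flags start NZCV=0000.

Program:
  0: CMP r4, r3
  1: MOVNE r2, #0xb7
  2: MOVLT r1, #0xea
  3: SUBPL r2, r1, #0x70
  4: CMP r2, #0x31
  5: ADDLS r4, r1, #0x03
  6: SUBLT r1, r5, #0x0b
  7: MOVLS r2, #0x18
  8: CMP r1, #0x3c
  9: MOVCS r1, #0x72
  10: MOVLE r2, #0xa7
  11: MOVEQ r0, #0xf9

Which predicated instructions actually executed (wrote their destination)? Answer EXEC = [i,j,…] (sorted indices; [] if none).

EXEC = [1,2,6,9,10]

[0] flags=1000 → (cmp)
[1] flags=1000 NE?T → r2=0xb7
[2] flags=1000 LT?T → r1=0xea
[3] flags=1000 PL?F → skip
[4] flags=1010 → (cmp)
[5] flags=1010 LS?F → skip
[6] flags=1010 LT?T → r1=0xb0
[7] flags=1010 LS?F → skip
[8] flags=0011 → (cmp)
[9] flags=0011 CS?T → r1=0x72
[10] flags=0011 LE?T → r2=0xa7
[11] flags=0011 EQ?F → skip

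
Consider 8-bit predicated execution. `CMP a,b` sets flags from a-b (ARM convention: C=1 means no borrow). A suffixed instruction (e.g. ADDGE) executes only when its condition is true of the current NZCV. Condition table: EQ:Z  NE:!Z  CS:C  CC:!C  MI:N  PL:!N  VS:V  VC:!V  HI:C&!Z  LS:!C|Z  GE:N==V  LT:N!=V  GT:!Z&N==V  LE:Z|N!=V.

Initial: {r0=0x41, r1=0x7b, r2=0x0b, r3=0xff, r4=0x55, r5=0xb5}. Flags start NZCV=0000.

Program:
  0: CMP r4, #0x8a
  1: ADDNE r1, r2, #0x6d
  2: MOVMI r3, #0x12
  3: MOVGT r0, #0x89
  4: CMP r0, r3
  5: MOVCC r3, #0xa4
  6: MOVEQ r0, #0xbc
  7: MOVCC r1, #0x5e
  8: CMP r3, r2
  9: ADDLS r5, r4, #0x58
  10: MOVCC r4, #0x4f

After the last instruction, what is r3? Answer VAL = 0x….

[0] flags=1001 → (cmp)
[1] flags=1001 NE?T → r1=0x78
[2] flags=1001 MI?T → r3=0x12
[3] flags=1001 GT?T → r0=0x89
[4] flags=0011 → (cmp)
[5] flags=0011 CC?F → skip
[6] flags=0011 EQ?F → skip
[7] flags=0011 CC?F → skip
[8] flags=0010 → (cmp)
[9] flags=0010 LS?F → skip
[10] flags=0010 CC?F → skip

VAL = 0x12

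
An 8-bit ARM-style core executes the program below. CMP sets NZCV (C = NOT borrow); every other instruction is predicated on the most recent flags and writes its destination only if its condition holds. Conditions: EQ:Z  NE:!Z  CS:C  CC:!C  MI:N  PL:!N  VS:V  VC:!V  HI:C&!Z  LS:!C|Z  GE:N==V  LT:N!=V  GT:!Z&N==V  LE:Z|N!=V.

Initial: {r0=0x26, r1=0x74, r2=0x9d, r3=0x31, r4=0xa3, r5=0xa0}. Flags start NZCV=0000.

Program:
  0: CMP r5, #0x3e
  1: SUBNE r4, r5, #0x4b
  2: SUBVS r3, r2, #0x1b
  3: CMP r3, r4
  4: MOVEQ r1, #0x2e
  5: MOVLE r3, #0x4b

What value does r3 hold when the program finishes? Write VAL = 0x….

[0] flags=0011 → (cmp)
[1] flags=0011 NE?T → r4=0x55
[2] flags=0011 VS?T → r3=0x82
[3] flags=0011 → (cmp)
[4] flags=0011 EQ?F → skip
[5] flags=0011 LE?T → r3=0x4b

VAL = 0x4b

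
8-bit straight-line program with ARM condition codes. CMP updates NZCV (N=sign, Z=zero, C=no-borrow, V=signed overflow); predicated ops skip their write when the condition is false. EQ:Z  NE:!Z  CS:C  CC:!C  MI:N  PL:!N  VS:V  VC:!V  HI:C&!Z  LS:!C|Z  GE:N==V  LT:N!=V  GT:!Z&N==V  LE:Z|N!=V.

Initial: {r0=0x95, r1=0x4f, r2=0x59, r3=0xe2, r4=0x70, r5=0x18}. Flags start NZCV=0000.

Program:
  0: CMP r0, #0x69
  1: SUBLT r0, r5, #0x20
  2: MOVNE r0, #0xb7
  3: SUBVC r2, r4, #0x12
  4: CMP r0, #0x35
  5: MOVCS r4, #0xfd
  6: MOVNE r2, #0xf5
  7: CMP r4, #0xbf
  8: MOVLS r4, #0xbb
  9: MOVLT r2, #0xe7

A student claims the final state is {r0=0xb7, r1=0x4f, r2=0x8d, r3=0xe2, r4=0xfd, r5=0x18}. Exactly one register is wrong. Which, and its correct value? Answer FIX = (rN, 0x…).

0: ✓ CMP  NZCV=0011
1: ✓ SUBLT  r0←0xf8
2: ✓ MOVNE  r0←0xb7
3: · SUBVC
4: ✓ CMP  NZCV=1010
5: ✓ MOVCS  r4←0xfd
6: ✓ MOVNE  r2←0xf5
7: ✓ CMP  NZCV=0010
8: · MOVLS
9: · MOVLT

FIX = (r2, 0xf5)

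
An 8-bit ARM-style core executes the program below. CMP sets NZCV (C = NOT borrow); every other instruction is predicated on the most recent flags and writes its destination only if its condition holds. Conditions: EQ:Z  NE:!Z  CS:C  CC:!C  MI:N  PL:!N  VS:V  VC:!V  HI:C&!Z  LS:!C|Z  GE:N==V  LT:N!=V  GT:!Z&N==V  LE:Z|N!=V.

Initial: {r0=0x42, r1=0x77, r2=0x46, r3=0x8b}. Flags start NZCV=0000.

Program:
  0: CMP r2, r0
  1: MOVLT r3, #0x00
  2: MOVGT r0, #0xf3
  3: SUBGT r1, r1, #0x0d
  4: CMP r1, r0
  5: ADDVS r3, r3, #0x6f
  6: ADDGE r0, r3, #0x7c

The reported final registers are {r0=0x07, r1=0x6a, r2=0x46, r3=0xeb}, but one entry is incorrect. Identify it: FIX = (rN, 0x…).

FIX = (r3, 0x8b)

0: ✓ CMP  NZCV=0010
1: · MOVLT
2: ✓ MOVGT  r0←0xf3
3: ✓ SUBGT  r1←0x6a
4: ✓ CMP  NZCV=0000
5: · ADDVS
6: ✓ ADDGE  r0←0x07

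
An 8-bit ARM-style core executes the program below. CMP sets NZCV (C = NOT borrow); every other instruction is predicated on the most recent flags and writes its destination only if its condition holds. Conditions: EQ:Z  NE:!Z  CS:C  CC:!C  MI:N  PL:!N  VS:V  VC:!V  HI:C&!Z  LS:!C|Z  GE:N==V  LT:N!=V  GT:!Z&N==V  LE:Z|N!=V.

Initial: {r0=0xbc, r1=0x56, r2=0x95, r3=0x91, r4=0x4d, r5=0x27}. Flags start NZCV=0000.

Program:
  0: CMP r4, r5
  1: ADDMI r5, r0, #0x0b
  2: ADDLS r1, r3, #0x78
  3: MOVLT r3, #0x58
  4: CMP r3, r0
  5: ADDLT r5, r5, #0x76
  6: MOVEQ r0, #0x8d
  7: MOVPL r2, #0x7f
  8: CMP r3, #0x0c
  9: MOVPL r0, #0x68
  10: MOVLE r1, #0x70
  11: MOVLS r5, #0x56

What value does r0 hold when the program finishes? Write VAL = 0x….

VAL = 0xbc

[0] flags=0010 → (cmp)
[1] flags=0010 MI?F → skip
[2] flags=0010 LS?F → skip
[3] flags=0010 LT?F → skip
[4] flags=1000 → (cmp)
[5] flags=1000 LT?T → r5=0x9d
[6] flags=1000 EQ?F → skip
[7] flags=1000 PL?F → skip
[8] flags=1010 → (cmp)
[9] flags=1010 PL?F → skip
[10] flags=1010 LE?T → r1=0x70
[11] flags=1010 LS?F → skip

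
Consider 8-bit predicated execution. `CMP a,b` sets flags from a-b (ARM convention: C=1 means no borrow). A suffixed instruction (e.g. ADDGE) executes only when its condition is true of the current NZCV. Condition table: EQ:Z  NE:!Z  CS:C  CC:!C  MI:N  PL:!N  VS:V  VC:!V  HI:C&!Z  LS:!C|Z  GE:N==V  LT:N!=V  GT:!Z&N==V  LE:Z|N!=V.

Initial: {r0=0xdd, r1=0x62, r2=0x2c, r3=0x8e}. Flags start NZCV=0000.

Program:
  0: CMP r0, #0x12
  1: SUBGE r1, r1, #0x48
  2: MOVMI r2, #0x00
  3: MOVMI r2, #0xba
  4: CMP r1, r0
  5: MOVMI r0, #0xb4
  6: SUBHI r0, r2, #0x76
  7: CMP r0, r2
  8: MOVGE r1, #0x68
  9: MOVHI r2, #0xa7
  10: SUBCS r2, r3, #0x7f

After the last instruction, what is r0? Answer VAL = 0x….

0: ✓ CMP  NZCV=1010
1: · SUBGE
2: ✓ MOVMI  r2←0x00
3: ✓ MOVMI  r2←0xba
4: ✓ CMP  NZCV=1001
5: ✓ MOVMI  r0←0xb4
6: · SUBHI
7: ✓ CMP  NZCV=1000
8: · MOVGE
9: · MOVHI
10: · SUBCS

VAL = 0xb4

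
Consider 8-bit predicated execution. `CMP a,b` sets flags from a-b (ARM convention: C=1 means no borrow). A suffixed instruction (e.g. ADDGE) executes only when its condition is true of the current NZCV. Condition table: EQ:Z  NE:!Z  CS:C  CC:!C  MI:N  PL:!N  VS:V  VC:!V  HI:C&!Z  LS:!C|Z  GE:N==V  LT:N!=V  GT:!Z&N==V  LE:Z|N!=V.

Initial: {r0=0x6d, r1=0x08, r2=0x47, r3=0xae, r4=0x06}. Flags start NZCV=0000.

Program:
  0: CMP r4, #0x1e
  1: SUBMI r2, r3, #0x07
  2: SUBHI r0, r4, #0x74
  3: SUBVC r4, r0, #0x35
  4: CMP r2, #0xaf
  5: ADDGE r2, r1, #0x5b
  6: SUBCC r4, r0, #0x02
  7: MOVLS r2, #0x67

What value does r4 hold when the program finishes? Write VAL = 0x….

VAL = 0x6b

[0] flags=1000 → (cmp)
[1] flags=1000 MI?T → r2=0xa7
[2] flags=1000 HI?F → skip
[3] flags=1000 VC?T → r4=0x38
[4] flags=1000 → (cmp)
[5] flags=1000 GE?F → skip
[6] flags=1000 CC?T → r4=0x6b
[7] flags=1000 LS?T → r2=0x67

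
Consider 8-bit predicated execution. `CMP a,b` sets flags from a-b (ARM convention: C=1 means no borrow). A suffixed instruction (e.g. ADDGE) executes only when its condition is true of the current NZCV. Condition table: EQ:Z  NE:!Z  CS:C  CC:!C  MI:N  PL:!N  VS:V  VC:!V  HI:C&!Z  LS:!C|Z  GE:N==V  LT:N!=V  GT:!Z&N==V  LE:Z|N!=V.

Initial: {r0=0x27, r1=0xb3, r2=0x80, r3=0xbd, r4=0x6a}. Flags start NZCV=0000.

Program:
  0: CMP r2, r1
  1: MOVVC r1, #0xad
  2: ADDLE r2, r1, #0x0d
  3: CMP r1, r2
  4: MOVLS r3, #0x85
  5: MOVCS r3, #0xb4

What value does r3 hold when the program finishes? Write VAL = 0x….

VAL = 0x85

0: ✓ CMP  NZCV=1000
1: ✓ MOVVC  r1←0xad
2: ✓ ADDLE  r2←0xba
3: ✓ CMP  NZCV=1000
4: ✓ MOVLS  r3←0x85
5: · MOVCS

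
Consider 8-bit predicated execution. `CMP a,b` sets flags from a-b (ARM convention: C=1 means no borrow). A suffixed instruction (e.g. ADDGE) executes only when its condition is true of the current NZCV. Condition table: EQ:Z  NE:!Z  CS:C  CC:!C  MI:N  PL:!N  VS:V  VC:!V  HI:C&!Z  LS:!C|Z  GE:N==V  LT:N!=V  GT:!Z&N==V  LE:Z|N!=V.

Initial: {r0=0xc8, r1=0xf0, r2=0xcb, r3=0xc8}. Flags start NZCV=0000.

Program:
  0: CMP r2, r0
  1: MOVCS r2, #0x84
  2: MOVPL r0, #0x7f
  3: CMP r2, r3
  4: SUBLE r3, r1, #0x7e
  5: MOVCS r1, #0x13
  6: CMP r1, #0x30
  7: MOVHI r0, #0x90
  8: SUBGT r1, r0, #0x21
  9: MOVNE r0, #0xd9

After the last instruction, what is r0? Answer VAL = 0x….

[0] flags=0010 → (cmp)
[1] flags=0010 CS?T → r2=0x84
[2] flags=0010 PL?T → r0=0x7f
[3] flags=1000 → (cmp)
[4] flags=1000 LE?T → r3=0x72
[5] flags=1000 CS?F → skip
[6] flags=1010 → (cmp)
[7] flags=1010 HI?T → r0=0x90
[8] flags=1010 GT?F → skip
[9] flags=1010 NE?T → r0=0xd9

VAL = 0xd9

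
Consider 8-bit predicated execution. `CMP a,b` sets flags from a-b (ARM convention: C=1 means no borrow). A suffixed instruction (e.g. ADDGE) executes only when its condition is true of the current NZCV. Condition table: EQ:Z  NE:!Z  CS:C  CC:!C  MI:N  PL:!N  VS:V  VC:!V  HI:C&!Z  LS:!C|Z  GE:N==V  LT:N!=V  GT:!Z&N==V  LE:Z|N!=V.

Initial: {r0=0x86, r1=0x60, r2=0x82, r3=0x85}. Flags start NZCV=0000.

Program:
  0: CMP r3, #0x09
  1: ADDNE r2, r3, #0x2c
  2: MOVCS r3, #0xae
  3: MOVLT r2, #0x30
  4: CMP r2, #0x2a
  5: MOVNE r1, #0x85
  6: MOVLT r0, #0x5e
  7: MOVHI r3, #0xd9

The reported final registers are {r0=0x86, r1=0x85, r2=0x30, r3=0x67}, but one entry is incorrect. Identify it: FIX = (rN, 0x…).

[0] flags=0011 → (cmp)
[1] flags=0011 NE?T → r2=0xb1
[2] flags=0011 CS?T → r3=0xae
[3] flags=0011 LT?T → r2=0x30
[4] flags=0010 → (cmp)
[5] flags=0010 NE?T → r1=0x85
[6] flags=0010 LT?F → skip
[7] flags=0010 HI?T → r3=0xd9

FIX = (r3, 0xd9)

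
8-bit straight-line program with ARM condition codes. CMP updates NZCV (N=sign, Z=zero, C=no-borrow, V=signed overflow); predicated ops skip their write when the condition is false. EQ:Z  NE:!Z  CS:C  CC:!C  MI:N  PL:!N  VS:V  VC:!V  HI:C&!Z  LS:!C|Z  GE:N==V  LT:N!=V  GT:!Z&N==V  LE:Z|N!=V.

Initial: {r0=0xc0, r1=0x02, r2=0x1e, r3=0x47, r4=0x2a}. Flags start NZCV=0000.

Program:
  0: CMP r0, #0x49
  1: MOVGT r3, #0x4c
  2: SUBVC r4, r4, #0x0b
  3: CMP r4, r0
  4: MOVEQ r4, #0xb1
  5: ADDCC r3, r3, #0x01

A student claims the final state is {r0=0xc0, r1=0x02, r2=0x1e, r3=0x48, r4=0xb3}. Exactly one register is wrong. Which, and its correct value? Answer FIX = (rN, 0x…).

FIX = (r4, 0x2a)

0: ✓ CMP  NZCV=0011
1: · MOVGT
2: · SUBVC
3: ✓ CMP  NZCV=0000
4: · MOVEQ
5: ✓ ADDCC  r3←0x48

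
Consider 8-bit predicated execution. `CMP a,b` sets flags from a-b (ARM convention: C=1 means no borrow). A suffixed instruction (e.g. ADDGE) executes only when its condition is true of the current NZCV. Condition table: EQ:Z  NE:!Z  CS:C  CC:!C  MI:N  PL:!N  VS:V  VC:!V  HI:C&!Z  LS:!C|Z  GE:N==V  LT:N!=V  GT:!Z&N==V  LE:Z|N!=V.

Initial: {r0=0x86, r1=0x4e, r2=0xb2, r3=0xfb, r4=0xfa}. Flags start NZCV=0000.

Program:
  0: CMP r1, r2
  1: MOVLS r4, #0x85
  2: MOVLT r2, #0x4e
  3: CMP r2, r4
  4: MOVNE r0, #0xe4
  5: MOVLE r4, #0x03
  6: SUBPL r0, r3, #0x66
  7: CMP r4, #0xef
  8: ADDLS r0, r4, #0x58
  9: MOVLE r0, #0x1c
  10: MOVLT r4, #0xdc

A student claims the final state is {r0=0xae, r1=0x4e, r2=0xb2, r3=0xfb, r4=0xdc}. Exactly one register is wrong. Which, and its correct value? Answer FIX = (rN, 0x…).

FIX = (r0, 0x1c)

[0] flags=1001 → (cmp)
[1] flags=1001 LS?T → r4=0x85
[2] flags=1001 LT?F → skip
[3] flags=0010 → (cmp)
[4] flags=0010 NE?T → r0=0xe4
[5] flags=0010 LE?F → skip
[6] flags=0010 PL?T → r0=0x95
[7] flags=1000 → (cmp)
[8] flags=1000 LS?T → r0=0xdd
[9] flags=1000 LE?T → r0=0x1c
[10] flags=1000 LT?T → r4=0xdc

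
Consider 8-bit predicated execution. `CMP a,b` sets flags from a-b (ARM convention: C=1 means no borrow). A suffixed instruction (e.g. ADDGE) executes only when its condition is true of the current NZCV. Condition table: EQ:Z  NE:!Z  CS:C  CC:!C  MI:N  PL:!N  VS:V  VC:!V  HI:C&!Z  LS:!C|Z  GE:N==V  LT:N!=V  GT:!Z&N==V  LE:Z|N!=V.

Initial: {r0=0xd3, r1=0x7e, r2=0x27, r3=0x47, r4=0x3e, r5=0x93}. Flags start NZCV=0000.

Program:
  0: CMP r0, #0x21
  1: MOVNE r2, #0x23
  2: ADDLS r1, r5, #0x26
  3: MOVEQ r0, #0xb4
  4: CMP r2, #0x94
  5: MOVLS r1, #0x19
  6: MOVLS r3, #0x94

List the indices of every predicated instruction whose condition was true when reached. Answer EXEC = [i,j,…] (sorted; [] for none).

0: ✓ CMP  NZCV=1010
1: ✓ MOVNE  r2←0x23
2: · ADDLS
3: · MOVEQ
4: ✓ CMP  NZCV=1001
5: ✓ MOVLS  r1←0x19
6: ✓ MOVLS  r3←0x94

EXEC = [1,5,6]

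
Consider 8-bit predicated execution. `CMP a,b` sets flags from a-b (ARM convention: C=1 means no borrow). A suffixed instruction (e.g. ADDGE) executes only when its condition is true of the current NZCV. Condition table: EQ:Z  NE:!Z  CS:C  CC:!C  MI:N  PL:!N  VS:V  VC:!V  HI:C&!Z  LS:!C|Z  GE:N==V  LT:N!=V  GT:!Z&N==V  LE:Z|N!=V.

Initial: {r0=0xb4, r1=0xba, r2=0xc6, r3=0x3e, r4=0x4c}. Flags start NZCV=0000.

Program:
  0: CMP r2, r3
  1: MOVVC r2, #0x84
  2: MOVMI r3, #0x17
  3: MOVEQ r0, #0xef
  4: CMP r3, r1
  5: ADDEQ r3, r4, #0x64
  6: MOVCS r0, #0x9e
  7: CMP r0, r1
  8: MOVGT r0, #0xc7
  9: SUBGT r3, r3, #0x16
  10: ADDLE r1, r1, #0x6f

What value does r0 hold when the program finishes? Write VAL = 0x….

VAL = 0xb4

[0] flags=1010 → (cmp)
[1] flags=1010 VC?T → r2=0x84
[2] flags=1010 MI?T → r3=0x17
[3] flags=1010 EQ?F → skip
[4] flags=0000 → (cmp)
[5] flags=0000 EQ?F → skip
[6] flags=0000 CS?F → skip
[7] flags=1000 → (cmp)
[8] flags=1000 GT?F → skip
[9] flags=1000 GT?F → skip
[10] flags=1000 LE?T → r1=0x29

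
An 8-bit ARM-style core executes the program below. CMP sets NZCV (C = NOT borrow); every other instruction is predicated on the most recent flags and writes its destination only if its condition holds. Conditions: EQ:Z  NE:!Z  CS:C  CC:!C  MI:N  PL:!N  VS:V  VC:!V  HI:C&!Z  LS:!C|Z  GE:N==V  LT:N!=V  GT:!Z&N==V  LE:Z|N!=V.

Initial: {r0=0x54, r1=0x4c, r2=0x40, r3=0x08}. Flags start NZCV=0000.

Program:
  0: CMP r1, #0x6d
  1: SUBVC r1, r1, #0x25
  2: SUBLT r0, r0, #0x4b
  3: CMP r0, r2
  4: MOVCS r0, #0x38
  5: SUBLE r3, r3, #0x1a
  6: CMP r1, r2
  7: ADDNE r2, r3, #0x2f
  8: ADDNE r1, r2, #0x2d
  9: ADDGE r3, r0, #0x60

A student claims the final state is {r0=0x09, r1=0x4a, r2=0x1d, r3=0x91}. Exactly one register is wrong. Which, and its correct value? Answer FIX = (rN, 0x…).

0: ✓ CMP  NZCV=1000
1: ✓ SUBVC  r1←0x27
2: ✓ SUBLT  r0←0x09
3: ✓ CMP  NZCV=1000
4: · MOVCS
5: ✓ SUBLE  r3←0xee
6: ✓ CMP  NZCV=1000
7: ✓ ADDNE  r2←0x1d
8: ✓ ADDNE  r1←0x4a
9: · ADDGE

FIX = (r3, 0xee)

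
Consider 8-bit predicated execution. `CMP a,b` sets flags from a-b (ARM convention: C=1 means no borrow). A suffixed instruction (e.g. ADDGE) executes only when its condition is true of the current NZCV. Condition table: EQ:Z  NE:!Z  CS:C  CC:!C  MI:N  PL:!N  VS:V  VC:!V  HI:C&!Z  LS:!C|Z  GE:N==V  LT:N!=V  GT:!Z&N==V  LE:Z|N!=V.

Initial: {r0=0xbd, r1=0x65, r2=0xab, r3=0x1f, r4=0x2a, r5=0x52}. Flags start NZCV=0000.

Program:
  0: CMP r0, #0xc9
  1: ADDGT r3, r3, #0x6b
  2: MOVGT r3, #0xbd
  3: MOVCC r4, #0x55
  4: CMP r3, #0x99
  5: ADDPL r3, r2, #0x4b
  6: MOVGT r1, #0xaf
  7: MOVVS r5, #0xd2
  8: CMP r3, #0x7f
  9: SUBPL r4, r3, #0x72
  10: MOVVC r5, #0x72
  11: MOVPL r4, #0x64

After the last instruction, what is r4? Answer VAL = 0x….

VAL = 0x55

[0] flags=1000 → (cmp)
[1] flags=1000 GT?F → skip
[2] flags=1000 GT?F → skip
[3] flags=1000 CC?T → r4=0x55
[4] flags=1001 → (cmp)
[5] flags=1001 PL?F → skip
[6] flags=1001 GT?T → r1=0xaf
[7] flags=1001 VS?T → r5=0xd2
[8] flags=1000 → (cmp)
[9] flags=1000 PL?F → skip
[10] flags=1000 VC?T → r5=0x72
[11] flags=1000 PL?F → skip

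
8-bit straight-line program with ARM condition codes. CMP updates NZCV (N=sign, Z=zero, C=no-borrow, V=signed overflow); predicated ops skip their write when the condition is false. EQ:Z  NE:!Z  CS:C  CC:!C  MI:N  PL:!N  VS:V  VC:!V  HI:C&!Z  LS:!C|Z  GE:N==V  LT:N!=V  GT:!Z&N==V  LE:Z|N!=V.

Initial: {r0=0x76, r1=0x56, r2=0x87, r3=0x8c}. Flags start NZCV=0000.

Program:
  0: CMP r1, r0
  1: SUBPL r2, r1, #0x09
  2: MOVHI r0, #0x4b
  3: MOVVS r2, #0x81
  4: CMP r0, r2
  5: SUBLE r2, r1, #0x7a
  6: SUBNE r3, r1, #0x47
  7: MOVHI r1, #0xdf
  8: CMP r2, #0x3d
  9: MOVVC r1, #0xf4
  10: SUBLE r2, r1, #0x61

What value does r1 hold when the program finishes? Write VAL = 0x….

VAL = 0x56

0: ✓ CMP  NZCV=1000
1: · SUBPL
2: · MOVHI
3: · MOVVS
4: ✓ CMP  NZCV=1001
5: · SUBLE
6: ✓ SUBNE  r3←0x0f
7: · MOVHI
8: ✓ CMP  NZCV=0011
9: · MOVVC
10: ✓ SUBLE  r2←0xf5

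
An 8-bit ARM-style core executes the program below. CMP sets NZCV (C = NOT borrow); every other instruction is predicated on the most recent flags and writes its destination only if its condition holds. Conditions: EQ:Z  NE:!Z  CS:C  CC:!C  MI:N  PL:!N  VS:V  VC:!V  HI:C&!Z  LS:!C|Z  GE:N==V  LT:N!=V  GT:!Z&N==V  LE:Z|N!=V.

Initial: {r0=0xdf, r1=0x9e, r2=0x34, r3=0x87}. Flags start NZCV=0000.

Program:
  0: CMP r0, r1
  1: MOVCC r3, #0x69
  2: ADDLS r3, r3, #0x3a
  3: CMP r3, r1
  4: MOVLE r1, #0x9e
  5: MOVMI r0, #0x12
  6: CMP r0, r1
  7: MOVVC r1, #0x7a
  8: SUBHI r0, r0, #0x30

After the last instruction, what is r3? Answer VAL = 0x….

VAL = 0x87

[0] flags=0010 → (cmp)
[1] flags=0010 CC?F → skip
[2] flags=0010 LS?F → skip
[3] flags=1000 → (cmp)
[4] flags=1000 LE?T → r1=0x9e
[5] flags=1000 MI?T → r0=0x12
[6] flags=0000 → (cmp)
[7] flags=0000 VC?T → r1=0x7a
[8] flags=0000 HI?F → skip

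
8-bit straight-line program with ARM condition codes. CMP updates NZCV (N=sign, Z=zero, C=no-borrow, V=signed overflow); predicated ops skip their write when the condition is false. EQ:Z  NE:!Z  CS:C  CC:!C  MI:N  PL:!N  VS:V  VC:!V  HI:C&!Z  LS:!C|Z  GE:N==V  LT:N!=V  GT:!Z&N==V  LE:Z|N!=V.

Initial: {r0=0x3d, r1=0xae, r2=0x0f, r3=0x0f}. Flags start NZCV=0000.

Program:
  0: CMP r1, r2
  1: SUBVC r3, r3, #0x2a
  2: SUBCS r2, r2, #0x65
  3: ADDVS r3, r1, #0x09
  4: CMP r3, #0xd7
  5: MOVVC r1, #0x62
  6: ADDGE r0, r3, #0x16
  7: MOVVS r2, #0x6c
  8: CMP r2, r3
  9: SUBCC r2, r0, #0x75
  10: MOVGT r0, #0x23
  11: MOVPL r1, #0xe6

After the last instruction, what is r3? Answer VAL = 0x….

0: ✓ CMP  NZCV=1010
1: ✓ SUBVC  r3←0xe5
2: ✓ SUBCS  r2←0xaa
3: · ADDVS
4: ✓ CMP  NZCV=0010
5: ✓ MOVVC  r1←0x62
6: ✓ ADDGE  r0←0xfb
7: · MOVVS
8: ✓ CMP  NZCV=1000
9: ✓ SUBCC  r2←0x86
10: · MOVGT
11: · MOVPL

VAL = 0xe5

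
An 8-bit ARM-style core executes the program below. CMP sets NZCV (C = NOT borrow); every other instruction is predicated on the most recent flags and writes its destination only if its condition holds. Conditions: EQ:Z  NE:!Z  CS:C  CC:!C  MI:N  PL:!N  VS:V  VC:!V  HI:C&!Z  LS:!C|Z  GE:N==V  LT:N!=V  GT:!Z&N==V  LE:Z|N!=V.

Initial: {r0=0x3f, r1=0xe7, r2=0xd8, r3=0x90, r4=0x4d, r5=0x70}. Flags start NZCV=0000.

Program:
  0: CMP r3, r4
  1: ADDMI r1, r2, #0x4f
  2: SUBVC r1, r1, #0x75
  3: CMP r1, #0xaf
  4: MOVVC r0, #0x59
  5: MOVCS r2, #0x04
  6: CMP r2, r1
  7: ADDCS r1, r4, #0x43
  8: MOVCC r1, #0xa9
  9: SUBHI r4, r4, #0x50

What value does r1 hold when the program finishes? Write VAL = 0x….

0: ✓ CMP  NZCV=0011
1: · ADDMI
2: · SUBVC
3: ✓ CMP  NZCV=0010
4: ✓ MOVVC  r0←0x59
5: ✓ MOVCS  r2←0x04
6: ✓ CMP  NZCV=0000
7: · ADDCS
8: ✓ MOVCC  r1←0xa9
9: · SUBHI

VAL = 0xa9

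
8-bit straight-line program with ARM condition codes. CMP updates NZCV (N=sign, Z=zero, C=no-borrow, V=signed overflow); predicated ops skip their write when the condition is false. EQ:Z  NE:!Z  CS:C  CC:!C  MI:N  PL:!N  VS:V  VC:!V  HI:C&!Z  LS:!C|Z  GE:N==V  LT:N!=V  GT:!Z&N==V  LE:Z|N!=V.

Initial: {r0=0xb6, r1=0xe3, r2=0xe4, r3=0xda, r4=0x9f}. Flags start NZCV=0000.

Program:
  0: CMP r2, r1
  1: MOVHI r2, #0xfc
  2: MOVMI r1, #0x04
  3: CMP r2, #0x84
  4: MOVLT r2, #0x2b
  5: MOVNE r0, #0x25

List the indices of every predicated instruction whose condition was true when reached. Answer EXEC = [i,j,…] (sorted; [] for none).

EXEC = [1,5]

0: ✓ CMP  NZCV=0010
1: ✓ MOVHI  r2←0xfc
2: · MOVMI
3: ✓ CMP  NZCV=0010
4: · MOVLT
5: ✓ MOVNE  r0←0x25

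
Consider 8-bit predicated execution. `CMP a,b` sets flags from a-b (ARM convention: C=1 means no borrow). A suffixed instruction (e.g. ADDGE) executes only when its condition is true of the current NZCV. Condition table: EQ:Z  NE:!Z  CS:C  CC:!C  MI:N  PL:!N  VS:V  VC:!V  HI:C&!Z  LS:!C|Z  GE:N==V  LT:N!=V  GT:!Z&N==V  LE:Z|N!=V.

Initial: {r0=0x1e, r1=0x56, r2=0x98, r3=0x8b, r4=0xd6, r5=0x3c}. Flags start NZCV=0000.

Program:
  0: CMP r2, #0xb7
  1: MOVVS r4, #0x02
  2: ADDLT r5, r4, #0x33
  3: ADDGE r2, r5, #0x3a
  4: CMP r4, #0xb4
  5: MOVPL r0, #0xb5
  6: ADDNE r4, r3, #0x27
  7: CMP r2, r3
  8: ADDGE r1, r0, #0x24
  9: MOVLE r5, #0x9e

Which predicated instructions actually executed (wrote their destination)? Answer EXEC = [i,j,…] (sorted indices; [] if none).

0: ✓ CMP  NZCV=1000
1: · MOVVS
2: ✓ ADDLT  r5←0x09
3: · ADDGE
4: ✓ CMP  NZCV=0010
5: ✓ MOVPL  r0←0xb5
6: ✓ ADDNE  r4←0xb2
7: ✓ CMP  NZCV=0010
8: ✓ ADDGE  r1←0xd9
9: · MOVLE

EXEC = [2,5,6,8]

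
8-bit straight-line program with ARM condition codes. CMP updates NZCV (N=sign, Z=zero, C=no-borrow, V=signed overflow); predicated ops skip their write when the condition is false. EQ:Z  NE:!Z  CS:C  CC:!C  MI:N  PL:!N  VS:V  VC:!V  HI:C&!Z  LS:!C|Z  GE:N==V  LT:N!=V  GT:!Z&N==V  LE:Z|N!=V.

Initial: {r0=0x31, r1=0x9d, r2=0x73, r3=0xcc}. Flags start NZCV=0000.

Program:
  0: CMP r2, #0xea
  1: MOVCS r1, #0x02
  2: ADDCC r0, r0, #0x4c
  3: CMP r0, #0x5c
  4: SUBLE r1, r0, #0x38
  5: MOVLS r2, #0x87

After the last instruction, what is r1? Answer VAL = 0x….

VAL = 0x9d

0: ✓ CMP  NZCV=1001
1: · MOVCS
2: ✓ ADDCC  r0←0x7d
3: ✓ CMP  NZCV=0010
4: · SUBLE
5: · MOVLS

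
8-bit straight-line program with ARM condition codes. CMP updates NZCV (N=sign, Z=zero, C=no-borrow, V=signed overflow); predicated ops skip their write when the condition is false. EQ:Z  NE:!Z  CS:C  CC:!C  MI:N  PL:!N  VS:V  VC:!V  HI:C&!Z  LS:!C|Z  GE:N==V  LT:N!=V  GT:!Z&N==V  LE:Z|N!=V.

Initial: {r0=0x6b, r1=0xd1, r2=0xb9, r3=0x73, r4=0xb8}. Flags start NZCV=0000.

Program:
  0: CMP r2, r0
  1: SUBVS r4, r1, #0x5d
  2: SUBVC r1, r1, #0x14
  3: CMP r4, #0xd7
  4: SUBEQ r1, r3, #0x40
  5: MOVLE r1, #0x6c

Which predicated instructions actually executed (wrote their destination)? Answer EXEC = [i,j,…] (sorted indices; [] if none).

EXEC = [1]

[0] flags=0011 → (cmp)
[1] flags=0011 VS?T → r4=0x74
[2] flags=0011 VC?F → skip
[3] flags=1001 → (cmp)
[4] flags=1001 EQ?F → skip
[5] flags=1001 LE?F → skip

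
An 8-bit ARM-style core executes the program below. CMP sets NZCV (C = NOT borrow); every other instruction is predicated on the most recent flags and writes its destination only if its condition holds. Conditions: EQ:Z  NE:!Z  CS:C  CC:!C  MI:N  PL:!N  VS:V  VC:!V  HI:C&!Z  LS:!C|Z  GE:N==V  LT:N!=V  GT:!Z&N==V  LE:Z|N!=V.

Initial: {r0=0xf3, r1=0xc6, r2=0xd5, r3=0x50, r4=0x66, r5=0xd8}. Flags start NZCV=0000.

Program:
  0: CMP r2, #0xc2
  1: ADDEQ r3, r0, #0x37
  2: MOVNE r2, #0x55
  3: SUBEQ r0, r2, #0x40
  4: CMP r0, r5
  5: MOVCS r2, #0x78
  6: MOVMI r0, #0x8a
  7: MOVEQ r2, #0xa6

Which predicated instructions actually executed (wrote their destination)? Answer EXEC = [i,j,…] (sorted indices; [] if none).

EXEC = [2,5]

[0] flags=0010 → (cmp)
[1] flags=0010 EQ?F → skip
[2] flags=0010 NE?T → r2=0x55
[3] flags=0010 EQ?F → skip
[4] flags=0010 → (cmp)
[5] flags=0010 CS?T → r2=0x78
[6] flags=0010 MI?F → skip
[7] flags=0010 EQ?F → skip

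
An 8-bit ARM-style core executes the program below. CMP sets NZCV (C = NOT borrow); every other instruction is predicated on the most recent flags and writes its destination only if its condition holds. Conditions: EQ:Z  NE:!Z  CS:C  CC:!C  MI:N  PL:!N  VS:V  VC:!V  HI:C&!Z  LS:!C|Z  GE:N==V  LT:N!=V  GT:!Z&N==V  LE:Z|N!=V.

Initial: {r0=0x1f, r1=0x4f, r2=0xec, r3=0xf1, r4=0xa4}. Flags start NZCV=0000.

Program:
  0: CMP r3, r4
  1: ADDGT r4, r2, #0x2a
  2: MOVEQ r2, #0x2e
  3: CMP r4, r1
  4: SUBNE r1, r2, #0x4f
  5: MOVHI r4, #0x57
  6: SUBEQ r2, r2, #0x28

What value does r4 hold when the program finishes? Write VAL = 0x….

[0] flags=0010 → (cmp)
[1] flags=0010 GT?T → r4=0x16
[2] flags=0010 EQ?F → skip
[3] flags=1000 → (cmp)
[4] flags=1000 NE?T → r1=0x9d
[5] flags=1000 HI?F → skip
[6] flags=1000 EQ?F → skip

VAL = 0x16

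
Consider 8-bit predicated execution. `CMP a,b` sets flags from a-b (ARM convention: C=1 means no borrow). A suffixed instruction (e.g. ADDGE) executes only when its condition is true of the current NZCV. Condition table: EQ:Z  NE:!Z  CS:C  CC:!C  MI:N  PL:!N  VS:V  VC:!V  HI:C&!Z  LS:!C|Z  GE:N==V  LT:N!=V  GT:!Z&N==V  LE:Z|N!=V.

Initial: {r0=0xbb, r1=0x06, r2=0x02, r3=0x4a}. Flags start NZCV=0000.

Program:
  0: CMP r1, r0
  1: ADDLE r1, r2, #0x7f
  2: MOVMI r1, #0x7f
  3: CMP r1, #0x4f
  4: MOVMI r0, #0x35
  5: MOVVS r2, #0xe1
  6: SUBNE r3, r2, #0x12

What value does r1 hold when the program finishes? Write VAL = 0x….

VAL = 0x06

0: ✓ CMP  NZCV=0000
1: · ADDLE
2: · MOVMI
3: ✓ CMP  NZCV=1000
4: ✓ MOVMI  r0←0x35
5: · MOVVS
6: ✓ SUBNE  r3←0xf0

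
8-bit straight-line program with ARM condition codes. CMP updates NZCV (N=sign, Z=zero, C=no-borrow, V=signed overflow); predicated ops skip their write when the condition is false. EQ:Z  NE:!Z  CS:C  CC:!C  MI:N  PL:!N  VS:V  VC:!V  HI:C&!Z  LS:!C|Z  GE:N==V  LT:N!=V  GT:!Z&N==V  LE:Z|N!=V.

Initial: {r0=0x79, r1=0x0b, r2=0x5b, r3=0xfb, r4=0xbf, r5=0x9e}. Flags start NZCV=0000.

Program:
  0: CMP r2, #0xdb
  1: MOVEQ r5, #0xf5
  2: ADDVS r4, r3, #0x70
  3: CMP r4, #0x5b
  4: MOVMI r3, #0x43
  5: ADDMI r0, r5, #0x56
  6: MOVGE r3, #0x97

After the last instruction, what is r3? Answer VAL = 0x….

0: ✓ CMP  NZCV=1001
1: · MOVEQ
2: ✓ ADDVS  r4←0x6b
3: ✓ CMP  NZCV=0010
4: · MOVMI
5: · ADDMI
6: ✓ MOVGE  r3←0x97

VAL = 0x97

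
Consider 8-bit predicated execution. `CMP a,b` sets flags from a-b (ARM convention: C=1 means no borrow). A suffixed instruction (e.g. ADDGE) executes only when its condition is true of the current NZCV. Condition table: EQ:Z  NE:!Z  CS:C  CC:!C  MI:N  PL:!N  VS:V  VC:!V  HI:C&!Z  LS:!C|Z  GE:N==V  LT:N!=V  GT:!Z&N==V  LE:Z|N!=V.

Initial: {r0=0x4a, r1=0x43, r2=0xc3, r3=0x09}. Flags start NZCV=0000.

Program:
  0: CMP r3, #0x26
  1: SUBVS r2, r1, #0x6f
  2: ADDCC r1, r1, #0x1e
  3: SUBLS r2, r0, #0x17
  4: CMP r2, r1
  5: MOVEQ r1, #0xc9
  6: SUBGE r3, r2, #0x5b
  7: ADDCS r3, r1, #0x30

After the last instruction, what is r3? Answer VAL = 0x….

VAL = 0x09

0: ✓ CMP  NZCV=1000
1: · SUBVS
2: ✓ ADDCC  r1←0x61
3: ✓ SUBLS  r2←0x33
4: ✓ CMP  NZCV=1000
5: · MOVEQ
6: · SUBGE
7: · ADDCS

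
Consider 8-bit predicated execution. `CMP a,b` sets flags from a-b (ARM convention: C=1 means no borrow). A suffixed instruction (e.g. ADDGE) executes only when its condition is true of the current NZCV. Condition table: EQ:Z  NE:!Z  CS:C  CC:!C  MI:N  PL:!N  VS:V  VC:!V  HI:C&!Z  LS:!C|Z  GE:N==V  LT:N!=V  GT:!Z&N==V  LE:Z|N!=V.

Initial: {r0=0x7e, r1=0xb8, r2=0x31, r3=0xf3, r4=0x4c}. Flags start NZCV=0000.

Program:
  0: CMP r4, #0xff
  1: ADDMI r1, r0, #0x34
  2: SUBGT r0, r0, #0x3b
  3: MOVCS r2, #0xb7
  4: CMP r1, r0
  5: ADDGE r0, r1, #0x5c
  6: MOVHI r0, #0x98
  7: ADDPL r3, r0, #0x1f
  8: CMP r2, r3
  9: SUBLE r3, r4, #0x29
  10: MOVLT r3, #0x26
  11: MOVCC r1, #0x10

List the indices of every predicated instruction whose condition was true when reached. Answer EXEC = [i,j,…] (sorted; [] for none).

EXEC = [2,6,7,11]

[0] flags=0000 → (cmp)
[1] flags=0000 MI?F → skip
[2] flags=0000 GT?T → r0=0x43
[3] flags=0000 CS?F → skip
[4] flags=0011 → (cmp)
[5] flags=0011 GE?F → skip
[6] flags=0011 HI?T → r0=0x98
[7] flags=0011 PL?T → r3=0xb7
[8] flags=0000 → (cmp)
[9] flags=0000 LE?F → skip
[10] flags=0000 LT?F → skip
[11] flags=0000 CC?T → r1=0x10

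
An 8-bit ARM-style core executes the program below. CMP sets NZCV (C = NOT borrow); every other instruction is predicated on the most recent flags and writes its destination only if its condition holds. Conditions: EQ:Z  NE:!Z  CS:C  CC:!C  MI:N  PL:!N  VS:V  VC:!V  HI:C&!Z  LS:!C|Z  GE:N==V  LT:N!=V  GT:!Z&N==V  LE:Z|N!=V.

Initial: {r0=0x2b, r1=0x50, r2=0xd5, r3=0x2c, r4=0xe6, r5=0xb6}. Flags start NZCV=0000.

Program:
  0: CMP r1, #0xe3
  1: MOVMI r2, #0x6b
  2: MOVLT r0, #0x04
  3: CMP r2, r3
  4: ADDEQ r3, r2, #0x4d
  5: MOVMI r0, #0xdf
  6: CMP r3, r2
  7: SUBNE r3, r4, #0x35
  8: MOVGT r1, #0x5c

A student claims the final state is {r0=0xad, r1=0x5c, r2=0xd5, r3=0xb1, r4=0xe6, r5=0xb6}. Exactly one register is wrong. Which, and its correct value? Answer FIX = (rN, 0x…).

[0] flags=0000 → (cmp)
[1] flags=0000 MI?F → skip
[2] flags=0000 LT?F → skip
[3] flags=1010 → (cmp)
[4] flags=1010 EQ?F → skip
[5] flags=1010 MI?T → r0=0xdf
[6] flags=0000 → (cmp)
[7] flags=0000 NE?T → r3=0xb1
[8] flags=0000 GT?T → r1=0x5c

FIX = (r0, 0xdf)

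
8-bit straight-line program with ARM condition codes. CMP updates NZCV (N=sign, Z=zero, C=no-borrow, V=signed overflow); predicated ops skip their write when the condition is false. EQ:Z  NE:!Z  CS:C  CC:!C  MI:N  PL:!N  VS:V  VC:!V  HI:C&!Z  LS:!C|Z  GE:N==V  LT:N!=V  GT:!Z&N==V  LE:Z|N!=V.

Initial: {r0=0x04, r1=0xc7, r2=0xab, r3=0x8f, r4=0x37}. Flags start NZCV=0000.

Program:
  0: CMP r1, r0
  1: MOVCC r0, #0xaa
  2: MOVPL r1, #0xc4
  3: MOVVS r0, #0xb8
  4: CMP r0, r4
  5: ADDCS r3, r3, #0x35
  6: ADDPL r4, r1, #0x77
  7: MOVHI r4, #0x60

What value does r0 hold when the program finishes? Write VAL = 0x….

VAL = 0x04

0: ✓ CMP  NZCV=1010
1: · MOVCC
2: · MOVPL
3: · MOVVS
4: ✓ CMP  NZCV=1000
5: · ADDCS
6: · ADDPL
7: · MOVHI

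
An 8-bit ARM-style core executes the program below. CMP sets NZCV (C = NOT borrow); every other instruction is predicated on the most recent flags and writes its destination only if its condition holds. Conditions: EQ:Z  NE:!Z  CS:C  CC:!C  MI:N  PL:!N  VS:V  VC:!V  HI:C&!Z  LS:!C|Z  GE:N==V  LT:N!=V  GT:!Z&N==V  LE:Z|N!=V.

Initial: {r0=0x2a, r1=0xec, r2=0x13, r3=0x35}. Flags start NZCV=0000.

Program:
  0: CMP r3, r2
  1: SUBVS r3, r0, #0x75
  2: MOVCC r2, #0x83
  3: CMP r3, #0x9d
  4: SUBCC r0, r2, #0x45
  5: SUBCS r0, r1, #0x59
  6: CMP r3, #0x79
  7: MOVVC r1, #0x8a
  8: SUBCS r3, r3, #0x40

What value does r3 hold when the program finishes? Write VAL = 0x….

[0] flags=0010 → (cmp)
[1] flags=0010 VS?F → skip
[2] flags=0010 CC?F → skip
[3] flags=1001 → (cmp)
[4] flags=1001 CC?T → r0=0xce
[5] flags=1001 CS?F → skip
[6] flags=1000 → (cmp)
[7] flags=1000 VC?T → r1=0x8a
[8] flags=1000 CS?F → skip

VAL = 0x35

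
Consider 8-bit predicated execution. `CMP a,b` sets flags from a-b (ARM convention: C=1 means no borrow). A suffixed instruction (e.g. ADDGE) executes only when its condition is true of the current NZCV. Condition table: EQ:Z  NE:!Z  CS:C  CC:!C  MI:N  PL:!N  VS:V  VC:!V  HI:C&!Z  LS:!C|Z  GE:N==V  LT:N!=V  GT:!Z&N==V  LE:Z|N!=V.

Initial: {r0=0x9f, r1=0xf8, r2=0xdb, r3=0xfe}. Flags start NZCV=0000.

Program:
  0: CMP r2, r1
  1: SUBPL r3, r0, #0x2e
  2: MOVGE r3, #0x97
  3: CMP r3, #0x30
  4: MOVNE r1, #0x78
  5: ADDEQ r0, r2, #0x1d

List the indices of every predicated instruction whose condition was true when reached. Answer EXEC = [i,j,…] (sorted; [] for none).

0: ✓ CMP  NZCV=1000
1: · SUBPL
2: · MOVGE
3: ✓ CMP  NZCV=1010
4: ✓ MOVNE  r1←0x78
5: · ADDEQ

EXEC = [4]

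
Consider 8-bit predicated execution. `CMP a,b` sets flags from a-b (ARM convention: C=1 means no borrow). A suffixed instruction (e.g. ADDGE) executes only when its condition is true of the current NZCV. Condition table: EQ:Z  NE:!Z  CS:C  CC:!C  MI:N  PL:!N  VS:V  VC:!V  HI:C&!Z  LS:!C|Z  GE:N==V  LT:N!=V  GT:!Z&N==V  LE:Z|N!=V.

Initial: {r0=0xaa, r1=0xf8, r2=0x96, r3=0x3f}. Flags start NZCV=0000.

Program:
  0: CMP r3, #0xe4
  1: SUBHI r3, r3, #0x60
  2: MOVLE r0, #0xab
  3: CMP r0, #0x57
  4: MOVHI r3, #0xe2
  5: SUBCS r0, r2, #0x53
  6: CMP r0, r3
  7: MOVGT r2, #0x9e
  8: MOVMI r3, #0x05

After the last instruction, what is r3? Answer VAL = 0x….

0: ✓ CMP  NZCV=0000
1: · SUBHI
2: · MOVLE
3: ✓ CMP  NZCV=0011
4: ✓ MOVHI  r3←0xe2
5: ✓ SUBCS  r0←0x43
6: ✓ CMP  NZCV=0000
7: ✓ MOVGT  r2←0x9e
8: · MOVMI

VAL = 0xe2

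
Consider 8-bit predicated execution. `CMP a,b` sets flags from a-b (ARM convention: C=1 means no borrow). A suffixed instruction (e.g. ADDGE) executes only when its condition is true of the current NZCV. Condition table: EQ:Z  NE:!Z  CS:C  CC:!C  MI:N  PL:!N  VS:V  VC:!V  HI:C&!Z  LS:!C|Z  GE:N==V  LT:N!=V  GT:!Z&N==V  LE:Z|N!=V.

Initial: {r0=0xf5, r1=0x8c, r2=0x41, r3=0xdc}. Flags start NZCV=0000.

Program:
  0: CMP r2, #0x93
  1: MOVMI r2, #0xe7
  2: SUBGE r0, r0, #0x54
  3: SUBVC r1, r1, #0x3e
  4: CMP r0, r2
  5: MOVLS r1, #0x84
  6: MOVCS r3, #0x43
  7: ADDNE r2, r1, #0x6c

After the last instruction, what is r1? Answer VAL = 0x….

0: ✓ CMP  NZCV=1001
1: ✓ MOVMI  r2←0xe7
2: ✓ SUBGE  r0←0xa1
3: · SUBVC
4: ✓ CMP  NZCV=1000
5: ✓ MOVLS  r1←0x84
6: · MOVCS
7: ✓ ADDNE  r2←0xf0

VAL = 0x84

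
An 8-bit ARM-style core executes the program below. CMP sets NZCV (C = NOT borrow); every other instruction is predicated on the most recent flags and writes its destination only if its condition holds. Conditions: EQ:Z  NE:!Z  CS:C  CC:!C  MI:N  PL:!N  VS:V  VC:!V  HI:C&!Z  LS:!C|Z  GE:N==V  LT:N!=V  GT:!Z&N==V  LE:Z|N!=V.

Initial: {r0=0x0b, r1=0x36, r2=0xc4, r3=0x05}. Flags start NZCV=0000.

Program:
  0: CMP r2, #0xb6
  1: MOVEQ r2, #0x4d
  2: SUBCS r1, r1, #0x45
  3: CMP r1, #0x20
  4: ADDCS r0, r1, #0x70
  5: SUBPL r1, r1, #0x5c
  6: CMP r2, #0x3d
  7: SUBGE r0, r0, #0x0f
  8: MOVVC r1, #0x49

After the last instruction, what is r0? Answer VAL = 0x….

VAL = 0x61

0: ✓ CMP  NZCV=0010
1: · MOVEQ
2: ✓ SUBCS  r1←0xf1
3: ✓ CMP  NZCV=1010
4: ✓ ADDCS  r0←0x61
5: · SUBPL
6: ✓ CMP  NZCV=1010
7: · SUBGE
8: ✓ MOVVC  r1←0x49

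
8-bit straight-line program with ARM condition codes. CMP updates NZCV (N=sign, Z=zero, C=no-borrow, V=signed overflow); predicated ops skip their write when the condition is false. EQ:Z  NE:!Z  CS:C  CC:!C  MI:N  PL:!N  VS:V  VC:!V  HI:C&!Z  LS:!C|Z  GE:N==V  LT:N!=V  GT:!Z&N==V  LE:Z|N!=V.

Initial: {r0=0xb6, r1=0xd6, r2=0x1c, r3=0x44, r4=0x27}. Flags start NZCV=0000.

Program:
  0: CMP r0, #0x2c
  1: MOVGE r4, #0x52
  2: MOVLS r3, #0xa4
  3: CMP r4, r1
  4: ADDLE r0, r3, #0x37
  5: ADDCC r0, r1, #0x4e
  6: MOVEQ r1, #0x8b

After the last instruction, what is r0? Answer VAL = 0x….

VAL = 0x24

[0] flags=1010 → (cmp)
[1] flags=1010 GE?F → skip
[2] flags=1010 LS?F → skip
[3] flags=0000 → (cmp)
[4] flags=0000 LE?F → skip
[5] flags=0000 CC?T → r0=0x24
[6] flags=0000 EQ?F → skip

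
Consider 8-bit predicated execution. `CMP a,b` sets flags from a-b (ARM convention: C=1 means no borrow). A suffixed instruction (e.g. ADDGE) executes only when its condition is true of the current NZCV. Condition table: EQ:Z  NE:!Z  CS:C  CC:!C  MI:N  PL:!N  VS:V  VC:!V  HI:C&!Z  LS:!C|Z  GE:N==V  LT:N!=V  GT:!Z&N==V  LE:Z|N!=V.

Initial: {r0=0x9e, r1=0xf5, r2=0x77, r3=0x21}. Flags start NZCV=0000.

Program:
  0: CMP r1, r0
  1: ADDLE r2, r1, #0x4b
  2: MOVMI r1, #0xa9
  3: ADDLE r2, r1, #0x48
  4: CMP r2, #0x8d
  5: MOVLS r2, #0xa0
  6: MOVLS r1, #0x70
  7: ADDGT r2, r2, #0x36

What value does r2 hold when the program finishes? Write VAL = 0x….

[0] flags=0010 → (cmp)
[1] flags=0010 LE?F → skip
[2] flags=0010 MI?F → skip
[3] flags=0010 LE?F → skip
[4] flags=1001 → (cmp)
[5] flags=1001 LS?T → r2=0xa0
[6] flags=1001 LS?T → r1=0x70
[7] flags=1001 GT?T → r2=0xd6

VAL = 0xd6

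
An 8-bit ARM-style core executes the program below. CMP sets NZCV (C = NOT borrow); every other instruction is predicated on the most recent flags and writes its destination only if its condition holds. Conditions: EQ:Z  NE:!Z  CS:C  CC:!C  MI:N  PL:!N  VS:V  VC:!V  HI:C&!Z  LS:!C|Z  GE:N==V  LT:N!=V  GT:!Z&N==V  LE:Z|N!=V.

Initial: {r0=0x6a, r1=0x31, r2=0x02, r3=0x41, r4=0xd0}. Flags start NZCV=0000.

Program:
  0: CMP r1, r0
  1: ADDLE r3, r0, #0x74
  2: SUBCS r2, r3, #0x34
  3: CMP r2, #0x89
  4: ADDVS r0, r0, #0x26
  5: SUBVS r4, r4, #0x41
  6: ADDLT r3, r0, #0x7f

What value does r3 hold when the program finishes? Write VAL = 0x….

[0] flags=1000 → (cmp)
[1] flags=1000 LE?T → r3=0xde
[2] flags=1000 CS?F → skip
[3] flags=0000 → (cmp)
[4] flags=0000 VS?F → skip
[5] flags=0000 VS?F → skip
[6] flags=0000 LT?F → skip

VAL = 0xde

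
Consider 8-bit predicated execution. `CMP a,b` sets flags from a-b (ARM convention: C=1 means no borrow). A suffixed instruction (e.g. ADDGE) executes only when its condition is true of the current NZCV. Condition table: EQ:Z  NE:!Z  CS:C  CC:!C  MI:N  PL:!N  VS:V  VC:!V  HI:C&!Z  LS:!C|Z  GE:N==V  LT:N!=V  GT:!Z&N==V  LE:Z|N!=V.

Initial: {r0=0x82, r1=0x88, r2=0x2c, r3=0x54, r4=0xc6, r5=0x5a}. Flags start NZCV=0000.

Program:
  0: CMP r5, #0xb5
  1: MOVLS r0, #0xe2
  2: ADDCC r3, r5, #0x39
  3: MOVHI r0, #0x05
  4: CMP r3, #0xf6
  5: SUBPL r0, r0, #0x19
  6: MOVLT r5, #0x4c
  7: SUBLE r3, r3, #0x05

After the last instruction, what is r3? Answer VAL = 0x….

VAL = 0x8e

[0] flags=1001 → (cmp)
[1] flags=1001 LS?T → r0=0xe2
[2] flags=1001 CC?T → r3=0x93
[3] flags=1001 HI?F → skip
[4] flags=1000 → (cmp)
[5] flags=1000 PL?F → skip
[6] flags=1000 LT?T → r5=0x4c
[7] flags=1000 LE?T → r3=0x8e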